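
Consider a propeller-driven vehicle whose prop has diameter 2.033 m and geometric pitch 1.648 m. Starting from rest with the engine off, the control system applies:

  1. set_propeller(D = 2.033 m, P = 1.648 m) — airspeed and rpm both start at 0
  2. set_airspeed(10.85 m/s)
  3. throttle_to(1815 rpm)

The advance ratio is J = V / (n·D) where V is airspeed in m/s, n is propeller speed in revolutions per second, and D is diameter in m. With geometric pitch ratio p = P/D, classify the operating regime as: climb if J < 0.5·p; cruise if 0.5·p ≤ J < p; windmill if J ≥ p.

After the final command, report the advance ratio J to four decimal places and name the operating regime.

set_propeller: D = 2.033 m, P = 1.648 m (p = P/D = 0.810625); state ← (V=0, rpm=0)
set_airspeed(10.85): V ← 10.85 m/s
throttle_to(1815): rpm ← 1815
final state: V = 10.85 m/s, rpm = 1815 → n = rpm/60 = 30.250000 rev/s
J = V / (n·D) = 10.85 / (30.250000 × 2.033) = 0.176428
regime bands: climb J<0.4053 | cruise [0.4053, 0.8106) | windmill J≥0.8106
J = 0.1764 → climb

J = 0.1764, regime = climb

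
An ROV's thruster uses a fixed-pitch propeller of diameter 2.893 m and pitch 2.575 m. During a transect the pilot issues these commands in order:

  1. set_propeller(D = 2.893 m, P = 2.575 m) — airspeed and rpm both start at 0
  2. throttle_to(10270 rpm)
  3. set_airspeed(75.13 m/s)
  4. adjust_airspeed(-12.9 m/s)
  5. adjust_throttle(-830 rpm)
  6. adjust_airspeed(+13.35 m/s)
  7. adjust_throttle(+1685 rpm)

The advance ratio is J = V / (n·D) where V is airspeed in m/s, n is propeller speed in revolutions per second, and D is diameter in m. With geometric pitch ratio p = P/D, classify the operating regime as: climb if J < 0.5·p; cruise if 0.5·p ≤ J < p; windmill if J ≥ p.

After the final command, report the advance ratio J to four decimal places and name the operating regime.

set_propeller: D = 2.893 m, P = 2.575 m (p = P/D = 0.890080); state ← (V=0, rpm=0)
throttle_to(10270): rpm ← 10270
set_airspeed(75.13): V ← 75.13 m/s
adjust_airspeed(-12.9): V ← 75.13 -12.9 = 62.23 m/s
adjust_throttle(-830): rpm ← 10270 -830 = 9440
adjust_airspeed(+13.35): V ← 62.23 +13.35 = 75.58 m/s
adjust_throttle(+1685): rpm ← 9440 +1685 = 11125
final state: V = 75.58 m/s, rpm = 11125 → n = rpm/60 = 185.416667 rev/s
J = V / (n·D) = 75.58 / (185.416667 × 2.893) = 0.140900
regime bands: climb J<0.4450 | cruise [0.4450, 0.8901) | windmill J≥0.8901
J = 0.1409 → climb

J = 0.1409, regime = climb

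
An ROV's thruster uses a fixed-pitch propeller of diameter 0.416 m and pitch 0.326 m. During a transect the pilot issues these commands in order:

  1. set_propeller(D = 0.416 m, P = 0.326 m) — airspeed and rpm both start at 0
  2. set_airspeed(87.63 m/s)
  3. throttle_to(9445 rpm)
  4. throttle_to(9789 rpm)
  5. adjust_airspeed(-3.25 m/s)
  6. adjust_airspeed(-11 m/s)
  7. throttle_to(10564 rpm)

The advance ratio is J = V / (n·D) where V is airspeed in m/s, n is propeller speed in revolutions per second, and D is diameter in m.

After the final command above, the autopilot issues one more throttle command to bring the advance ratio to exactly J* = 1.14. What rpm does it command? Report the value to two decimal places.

set_propeller: D = 0.416 m, P = 0.326 m (p = P/D = 0.783654); state ← (V=0, rpm=0)
set_airspeed(87.63): V ← 87.63 m/s
throttle_to(9445): rpm ← 9445
throttle_to(9789): rpm ← 9789
adjust_airspeed(-3.25): V ← 87.63 -3.25 = 84.38 m/s
adjust_airspeed(-11): V ← 84.38 -11 = 73.38 m/s
throttle_to(10564): rpm ← 10564
final state: V = 73.38 m/s, rpm = 10564 → n = rpm/60 = 176.066667 rev/s
target J* = 1.14; solve J* = V/(n·D) for n: n = V/(J*·D) = 73.38/(1.14 × 0.416) = 154.731781 rev/s
rpm = 60·n = 9283.906883

rpm = 9283.91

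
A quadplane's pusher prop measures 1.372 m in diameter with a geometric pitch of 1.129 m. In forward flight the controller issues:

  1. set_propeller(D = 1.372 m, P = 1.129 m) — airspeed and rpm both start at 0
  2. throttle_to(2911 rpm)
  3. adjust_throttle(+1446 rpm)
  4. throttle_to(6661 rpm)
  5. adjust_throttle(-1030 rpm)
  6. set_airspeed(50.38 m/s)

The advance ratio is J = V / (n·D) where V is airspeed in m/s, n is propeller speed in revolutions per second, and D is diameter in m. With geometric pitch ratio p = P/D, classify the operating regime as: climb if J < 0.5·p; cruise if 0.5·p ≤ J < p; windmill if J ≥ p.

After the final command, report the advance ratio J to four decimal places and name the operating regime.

J = 0.3913, regime = climb

set_propeller: D = 1.372 m, P = 1.129 m (p = P/D = 0.822886); state ← (V=0, rpm=0)
throttle_to(2911): rpm ← 2911
adjust_throttle(+1446): rpm ← 2911 +1446 = 4357
throttle_to(6661): rpm ← 6661
adjust_throttle(-1030): rpm ← 6661 -1030 = 5631
set_airspeed(50.38): V ← 50.38 m/s
final state: V = 50.38 m/s, rpm = 5631 → n = rpm/60 = 93.850000 rev/s
J = V / (n·D) = 50.38 / (93.850000 × 1.372) = 0.391264
regime bands: climb J<0.4114 | cruise [0.4114, 0.8229) | windmill J≥0.8229
J = 0.3913 → climb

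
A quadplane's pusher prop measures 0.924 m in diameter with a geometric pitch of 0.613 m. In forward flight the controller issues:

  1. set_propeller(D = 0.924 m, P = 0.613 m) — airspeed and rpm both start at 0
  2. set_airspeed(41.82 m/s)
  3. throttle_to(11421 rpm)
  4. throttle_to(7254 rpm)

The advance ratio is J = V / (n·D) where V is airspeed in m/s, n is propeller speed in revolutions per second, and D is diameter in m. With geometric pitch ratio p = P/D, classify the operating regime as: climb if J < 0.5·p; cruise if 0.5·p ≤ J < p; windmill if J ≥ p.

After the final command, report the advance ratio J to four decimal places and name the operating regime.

J = 0.3744, regime = cruise

set_propeller: D = 0.924 m, P = 0.613 m (p = P/D = 0.663420); state ← (V=0, rpm=0)
set_airspeed(41.82): V ← 41.82 m/s
throttle_to(11421): rpm ← 11421
throttle_to(7254): rpm ← 7254
final state: V = 41.82 m/s, rpm = 7254 → n = rpm/60 = 120.900000 rev/s
J = V / (n·D) = 41.82 / (120.900000 × 0.924) = 0.374357
regime bands: climb J<0.3317 | cruise [0.3317, 0.6634) | windmill J≥0.6634
J = 0.3744 → cruise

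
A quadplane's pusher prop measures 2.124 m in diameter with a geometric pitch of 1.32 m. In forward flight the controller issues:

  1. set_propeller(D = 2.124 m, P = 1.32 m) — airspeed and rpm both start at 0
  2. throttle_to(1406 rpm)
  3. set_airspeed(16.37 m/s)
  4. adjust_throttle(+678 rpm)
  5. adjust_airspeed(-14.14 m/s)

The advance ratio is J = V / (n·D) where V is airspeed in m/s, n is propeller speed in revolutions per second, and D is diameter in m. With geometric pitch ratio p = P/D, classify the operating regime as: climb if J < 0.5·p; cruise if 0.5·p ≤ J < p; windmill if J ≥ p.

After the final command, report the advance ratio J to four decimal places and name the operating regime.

set_propeller: D = 2.124 m, P = 1.32 m (p = P/D = 0.621469); state ← (V=0, rpm=0)
throttle_to(1406): rpm ← 1406
set_airspeed(16.37): V ← 16.37 m/s
adjust_throttle(+678): rpm ← 1406 +678 = 2084
adjust_airspeed(-14.14): V ← 16.37 -14.14 = 2.23 m/s
final state: V = 2.23 m/s, rpm = 2084 → n = rpm/60 = 34.733333 rev/s
J = V / (n·D) = 2.23 / (34.733333 × 2.124) = 0.030228
regime bands: climb J<0.3107 | cruise [0.3107, 0.6215) | windmill J≥0.6215
J = 0.0302 → climb

J = 0.0302, regime = climb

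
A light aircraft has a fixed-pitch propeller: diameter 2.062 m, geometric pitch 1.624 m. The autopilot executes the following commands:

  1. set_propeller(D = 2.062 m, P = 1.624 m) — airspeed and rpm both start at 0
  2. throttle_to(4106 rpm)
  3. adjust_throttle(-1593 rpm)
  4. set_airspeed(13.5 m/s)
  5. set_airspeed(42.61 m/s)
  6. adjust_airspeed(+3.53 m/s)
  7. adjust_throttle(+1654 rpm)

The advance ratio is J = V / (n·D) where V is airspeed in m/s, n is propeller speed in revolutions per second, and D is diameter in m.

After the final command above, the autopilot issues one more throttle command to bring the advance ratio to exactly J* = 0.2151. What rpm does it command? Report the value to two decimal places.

rpm = 6241.66

set_propeller: D = 2.062 m, P = 1.624 m (p = P/D = 0.787585); state ← (V=0, rpm=0)
throttle_to(4106): rpm ← 4106
adjust_throttle(-1593): rpm ← 4106 -1593 = 2513
set_airspeed(13.5): V ← 13.5 m/s
set_airspeed(42.61): V ← 42.61 m/s
adjust_airspeed(+3.53): V ← 42.61 +3.53 = 46.14 m/s
adjust_throttle(+1654): rpm ← 2513 +1654 = 4167
final state: V = 46.14 m/s, rpm = 4167 → n = rpm/60 = 69.450000 rev/s
target J* = 0.2151; solve J* = V/(n·D) for n: n = V/(J*·D) = 46.14/(0.2151 × 2.062) = 104.027586 rev/s
rpm = 60·n = 6241.655134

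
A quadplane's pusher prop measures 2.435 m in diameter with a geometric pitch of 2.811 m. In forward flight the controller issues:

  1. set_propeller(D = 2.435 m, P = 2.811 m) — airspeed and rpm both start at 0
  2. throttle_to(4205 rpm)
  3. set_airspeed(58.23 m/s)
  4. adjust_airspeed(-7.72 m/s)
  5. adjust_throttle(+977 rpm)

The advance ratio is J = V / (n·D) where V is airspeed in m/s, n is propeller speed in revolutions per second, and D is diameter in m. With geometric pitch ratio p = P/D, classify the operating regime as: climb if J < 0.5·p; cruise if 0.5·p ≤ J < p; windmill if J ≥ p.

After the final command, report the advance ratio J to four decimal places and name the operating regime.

set_propeller: D = 2.435 m, P = 2.811 m (p = P/D = 1.154415); state ← (V=0, rpm=0)
throttle_to(4205): rpm ← 4205
set_airspeed(58.23): V ← 58.23 m/s
adjust_airspeed(-7.72): V ← 58.23 -7.72 = 50.51 m/s
adjust_throttle(+977): rpm ← 4205 +977 = 5182
final state: V = 50.51 m/s, rpm = 5182 → n = rpm/60 = 86.366667 rev/s
J = V / (n·D) = 50.51 / (86.366667 × 2.435) = 0.240177
regime bands: climb J<0.5772 | cruise [0.5772, 1.1544) | windmill J≥1.1544
J = 0.2402 → climb

J = 0.2402, regime = climb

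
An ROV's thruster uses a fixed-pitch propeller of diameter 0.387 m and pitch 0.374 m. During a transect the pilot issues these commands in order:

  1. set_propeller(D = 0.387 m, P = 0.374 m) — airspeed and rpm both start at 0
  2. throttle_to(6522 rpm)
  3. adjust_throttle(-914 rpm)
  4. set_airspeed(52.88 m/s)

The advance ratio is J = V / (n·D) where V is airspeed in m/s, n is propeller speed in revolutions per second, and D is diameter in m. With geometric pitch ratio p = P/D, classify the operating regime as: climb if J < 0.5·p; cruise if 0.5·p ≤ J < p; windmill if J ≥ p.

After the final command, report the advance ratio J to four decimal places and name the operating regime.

J = 1.4619, regime = windmill

set_propeller: D = 0.387 m, P = 0.374 m (p = P/D = 0.966408); state ← (V=0, rpm=0)
throttle_to(6522): rpm ← 6522
adjust_throttle(-914): rpm ← 6522 -914 = 5608
set_airspeed(52.88): V ← 52.88 m/s
final state: V = 52.88 m/s, rpm = 5608 → n = rpm/60 = 93.466667 rev/s
J = V / (n·D) = 52.88 / (93.466667 × 0.387) = 1.461920
regime bands: climb J<0.4832 | cruise [0.4832, 0.9664) | windmill J≥0.9664
J = 1.4619 → windmill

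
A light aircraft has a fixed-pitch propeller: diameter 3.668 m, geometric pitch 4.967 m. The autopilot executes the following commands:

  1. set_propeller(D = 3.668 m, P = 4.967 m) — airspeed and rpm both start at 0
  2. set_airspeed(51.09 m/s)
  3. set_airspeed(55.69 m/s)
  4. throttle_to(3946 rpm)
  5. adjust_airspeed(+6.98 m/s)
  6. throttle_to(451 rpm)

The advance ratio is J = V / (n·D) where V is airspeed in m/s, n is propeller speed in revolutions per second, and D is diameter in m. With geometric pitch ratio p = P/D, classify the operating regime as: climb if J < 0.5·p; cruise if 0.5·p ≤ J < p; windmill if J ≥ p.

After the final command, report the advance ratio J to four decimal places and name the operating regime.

J = 2.2730, regime = windmill

set_propeller: D = 3.668 m, P = 4.967 m (p = P/D = 1.354144); state ← (V=0, rpm=0)
set_airspeed(51.09): V ← 51.09 m/s
set_airspeed(55.69): V ← 55.69 m/s
throttle_to(3946): rpm ← 3946
adjust_airspeed(+6.98): V ← 55.69 +6.98 = 62.67 m/s
throttle_to(451): rpm ← 451
final state: V = 62.67 m/s, rpm = 451 → n = rpm/60 = 7.516667 rev/s
J = V / (n·D) = 62.67 / (7.516667 × 3.668) = 2.273030
regime bands: climb J<0.6771 | cruise [0.6771, 1.3541) | windmill J≥1.3541
J = 2.2730 → windmill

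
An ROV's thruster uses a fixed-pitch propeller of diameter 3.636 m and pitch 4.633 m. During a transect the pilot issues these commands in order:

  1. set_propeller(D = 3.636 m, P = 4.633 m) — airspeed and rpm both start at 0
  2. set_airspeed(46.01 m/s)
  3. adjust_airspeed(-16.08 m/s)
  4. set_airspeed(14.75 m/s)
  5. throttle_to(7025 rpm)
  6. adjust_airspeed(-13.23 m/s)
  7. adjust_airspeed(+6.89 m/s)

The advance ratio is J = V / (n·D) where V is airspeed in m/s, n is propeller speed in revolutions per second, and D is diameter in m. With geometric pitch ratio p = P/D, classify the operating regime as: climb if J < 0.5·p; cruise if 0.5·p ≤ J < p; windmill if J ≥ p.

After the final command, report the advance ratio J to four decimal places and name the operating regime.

set_propeller: D = 3.636 m, P = 4.633 m (p = P/D = 1.274202); state ← (V=0, rpm=0)
set_airspeed(46.01): V ← 46.01 m/s
adjust_airspeed(-16.08): V ← 46.01 -16.08 = 29.93 m/s
set_airspeed(14.75): V ← 14.75 m/s
throttle_to(7025): rpm ← 7025
adjust_airspeed(-13.23): V ← 14.75 -13.23 = 1.52 m/s
adjust_airspeed(+6.89): V ← 1.52 +6.89 = 8.41 m/s
final state: V = 8.41 m/s, rpm = 7025 → n = rpm/60 = 117.083333 rev/s
J = V / (n·D) = 8.41 / (117.083333 × 3.636) = 0.019755
regime bands: climb J<0.6371 | cruise [0.6371, 1.2742) | windmill J≥1.2742
J = 0.0198 → climb

J = 0.0198, regime = climb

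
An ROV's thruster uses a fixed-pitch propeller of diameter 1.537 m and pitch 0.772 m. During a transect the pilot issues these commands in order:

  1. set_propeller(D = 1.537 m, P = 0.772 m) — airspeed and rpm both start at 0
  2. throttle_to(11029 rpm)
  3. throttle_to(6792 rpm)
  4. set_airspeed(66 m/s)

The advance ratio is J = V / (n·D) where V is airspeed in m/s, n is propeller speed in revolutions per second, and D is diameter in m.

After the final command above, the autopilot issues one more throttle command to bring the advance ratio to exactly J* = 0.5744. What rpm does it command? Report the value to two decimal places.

rpm = 4485.46

set_propeller: D = 1.537 m, P = 0.772 m (p = P/D = 0.502277); state ← (V=0, rpm=0)
throttle_to(11029): rpm ← 11029
throttle_to(6792): rpm ← 6792
set_airspeed(66): V ← 66 m/s
final state: V = 66 m/s, rpm = 6792 → n = rpm/60 = 113.200000 rev/s
target J* = 0.5744; solve J* = V/(n·D) for n: n = V/(J*·D) = 66/(0.5744 × 1.537) = 74.757649 rev/s
rpm = 60·n = 4485.458958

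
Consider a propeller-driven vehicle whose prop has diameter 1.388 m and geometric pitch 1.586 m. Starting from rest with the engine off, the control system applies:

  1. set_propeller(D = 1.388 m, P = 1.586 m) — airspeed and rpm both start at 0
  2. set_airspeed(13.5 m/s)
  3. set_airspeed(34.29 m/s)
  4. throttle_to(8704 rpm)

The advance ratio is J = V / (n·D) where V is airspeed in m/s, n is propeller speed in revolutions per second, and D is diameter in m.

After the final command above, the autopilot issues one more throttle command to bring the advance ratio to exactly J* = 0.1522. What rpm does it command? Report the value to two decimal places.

rpm = 9739.01

set_propeller: D = 1.388 m, P = 1.586 m (p = P/D = 1.142651); state ← (V=0, rpm=0)
set_airspeed(13.5): V ← 13.5 m/s
set_airspeed(34.29): V ← 34.29 m/s
throttle_to(8704): rpm ← 8704
final state: V = 34.29 m/s, rpm = 8704 → n = rpm/60 = 145.066667 rev/s
target J* = 0.1522; solve J* = V/(n·D) for n: n = V/(J*·D) = 34.29/(0.1522 × 1.388) = 162.316761 rev/s
rpm = 60·n = 9739.005631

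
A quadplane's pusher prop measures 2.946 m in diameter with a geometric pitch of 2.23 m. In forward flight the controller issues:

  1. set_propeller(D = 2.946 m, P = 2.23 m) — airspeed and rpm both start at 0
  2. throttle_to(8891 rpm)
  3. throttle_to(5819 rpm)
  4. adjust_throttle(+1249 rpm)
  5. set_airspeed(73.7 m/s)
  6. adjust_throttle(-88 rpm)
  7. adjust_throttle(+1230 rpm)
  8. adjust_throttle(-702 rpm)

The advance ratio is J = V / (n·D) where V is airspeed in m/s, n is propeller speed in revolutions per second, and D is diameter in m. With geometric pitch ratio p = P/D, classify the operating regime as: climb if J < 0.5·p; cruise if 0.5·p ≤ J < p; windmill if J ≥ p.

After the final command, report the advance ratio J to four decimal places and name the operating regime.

set_propeller: D = 2.946 m, P = 2.23 m (p = P/D = 0.756959); state ← (V=0, rpm=0)
throttle_to(8891): rpm ← 8891
throttle_to(5819): rpm ← 5819
adjust_throttle(+1249): rpm ← 5819 +1249 = 7068
set_airspeed(73.7): V ← 73.7 m/s
adjust_throttle(-88): rpm ← 7068 -88 = 6980
adjust_throttle(+1230): rpm ← 6980 +1230 = 8210
adjust_throttle(-702): rpm ← 8210 -702 = 7508
final state: V = 73.7 m/s, rpm = 7508 → n = rpm/60 = 125.133333 rev/s
J = V / (n·D) = 73.7 / (125.133333 × 2.946) = 0.199923
regime bands: climb J<0.3785 | cruise [0.3785, 0.7570) | windmill J≥0.7570
J = 0.1999 → climb

J = 0.1999, regime = climb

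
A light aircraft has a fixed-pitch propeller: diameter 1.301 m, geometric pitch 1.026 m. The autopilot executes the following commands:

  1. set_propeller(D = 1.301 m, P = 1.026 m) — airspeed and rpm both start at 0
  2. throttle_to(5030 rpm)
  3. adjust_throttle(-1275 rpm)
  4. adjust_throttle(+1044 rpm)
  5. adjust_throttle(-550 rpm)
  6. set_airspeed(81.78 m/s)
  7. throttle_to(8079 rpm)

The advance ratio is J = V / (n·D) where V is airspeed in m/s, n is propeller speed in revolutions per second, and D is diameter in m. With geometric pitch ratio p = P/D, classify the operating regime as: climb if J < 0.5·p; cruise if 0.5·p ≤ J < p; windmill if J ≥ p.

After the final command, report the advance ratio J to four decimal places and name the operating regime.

J = 0.4668, regime = cruise

set_propeller: D = 1.301 m, P = 1.026 m (p = P/D = 0.788624); state ← (V=0, rpm=0)
throttle_to(5030): rpm ← 5030
adjust_throttle(-1275): rpm ← 5030 -1275 = 3755
adjust_throttle(+1044): rpm ← 3755 +1044 = 4799
adjust_throttle(-550): rpm ← 4799 -550 = 4249
set_airspeed(81.78): V ← 81.78 m/s
throttle_to(8079): rpm ← 8079
final state: V = 81.78 m/s, rpm = 8079 → n = rpm/60 = 134.650000 rev/s
J = V / (n·D) = 81.78 / (134.650000 × 1.301) = 0.466835
regime bands: climb J<0.3943 | cruise [0.3943, 0.7886) | windmill J≥0.7886
J = 0.4668 → cruise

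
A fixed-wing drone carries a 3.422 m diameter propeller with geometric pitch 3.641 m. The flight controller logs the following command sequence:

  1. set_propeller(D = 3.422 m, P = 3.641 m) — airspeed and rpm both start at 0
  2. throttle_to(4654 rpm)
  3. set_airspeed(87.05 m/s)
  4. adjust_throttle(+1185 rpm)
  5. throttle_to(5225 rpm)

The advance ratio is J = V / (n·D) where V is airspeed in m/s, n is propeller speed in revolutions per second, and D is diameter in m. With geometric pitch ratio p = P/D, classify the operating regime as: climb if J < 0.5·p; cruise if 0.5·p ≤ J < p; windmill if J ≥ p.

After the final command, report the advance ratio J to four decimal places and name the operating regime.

J = 0.2921, regime = climb

set_propeller: D = 3.422 m, P = 3.641 m (p = P/D = 1.063998); state ← (V=0, rpm=0)
throttle_to(4654): rpm ← 4654
set_airspeed(87.05): V ← 87.05 m/s
adjust_throttle(+1185): rpm ← 4654 +1185 = 5839
throttle_to(5225): rpm ← 5225
final state: V = 87.05 m/s, rpm = 5225 → n = rpm/60 = 87.083333 rev/s
J = V / (n·D) = 87.05 / (87.083333 × 3.422) = 0.292115
regime bands: climb J<0.5320 | cruise [0.5320, 1.0640) | windmill J≥1.0640
J = 0.2921 → climb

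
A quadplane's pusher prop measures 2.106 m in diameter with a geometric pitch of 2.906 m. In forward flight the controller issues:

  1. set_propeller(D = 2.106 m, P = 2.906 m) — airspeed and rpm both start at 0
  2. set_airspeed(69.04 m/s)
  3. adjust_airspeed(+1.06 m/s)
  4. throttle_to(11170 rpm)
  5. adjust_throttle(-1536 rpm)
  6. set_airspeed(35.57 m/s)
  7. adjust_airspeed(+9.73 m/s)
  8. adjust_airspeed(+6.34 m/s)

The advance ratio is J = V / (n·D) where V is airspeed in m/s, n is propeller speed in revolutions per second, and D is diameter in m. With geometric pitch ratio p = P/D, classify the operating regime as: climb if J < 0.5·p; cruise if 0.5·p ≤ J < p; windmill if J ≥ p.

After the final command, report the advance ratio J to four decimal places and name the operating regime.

J = 0.1527, regime = climb

set_propeller: D = 2.106 m, P = 2.906 m (p = P/D = 1.379867); state ← (V=0, rpm=0)
set_airspeed(69.04): V ← 69.04 m/s
adjust_airspeed(+1.06): V ← 69.04 +1.06 = 70.1 m/s
throttle_to(11170): rpm ← 11170
adjust_throttle(-1536): rpm ← 11170 -1536 = 9634
set_airspeed(35.57): V ← 35.57 m/s
adjust_airspeed(+9.73): V ← 35.57 +9.73 = 45.3 m/s
adjust_airspeed(+6.34): V ← 45.3 +6.34 = 51.64 m/s
final state: V = 51.64 m/s, rpm = 9634 → n = rpm/60 = 160.566667 rev/s
J = V / (n·D) = 51.64 / (160.566667 × 2.106) = 0.152712
regime bands: climb J<0.6899 | cruise [0.6899, 1.3799) | windmill J≥1.3799
J = 0.1527 → climb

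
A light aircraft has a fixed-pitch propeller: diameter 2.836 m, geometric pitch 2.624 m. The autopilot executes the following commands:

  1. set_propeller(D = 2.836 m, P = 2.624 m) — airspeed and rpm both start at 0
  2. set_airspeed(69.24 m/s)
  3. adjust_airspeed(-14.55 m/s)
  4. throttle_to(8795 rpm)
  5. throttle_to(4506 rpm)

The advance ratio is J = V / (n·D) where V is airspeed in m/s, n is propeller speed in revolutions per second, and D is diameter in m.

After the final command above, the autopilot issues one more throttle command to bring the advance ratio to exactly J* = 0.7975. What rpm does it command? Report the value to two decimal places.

set_propeller: D = 2.836 m, P = 2.624 m (p = P/D = 0.925247); state ← (V=0, rpm=0)
set_airspeed(69.24): V ← 69.24 m/s
adjust_airspeed(-14.55): V ← 69.24 -14.55 = 54.69 m/s
throttle_to(8795): rpm ← 8795
throttle_to(4506): rpm ← 4506
final state: V = 54.69 m/s, rpm = 4506 → n = rpm/60 = 75.100000 rev/s
target J* = 0.7975; solve J* = V/(n·D) for n: n = V/(J*·D) = 54.69/(0.7975 × 2.836) = 24.180819 rev/s
rpm = 60·n = 1450.849136

rpm = 1450.85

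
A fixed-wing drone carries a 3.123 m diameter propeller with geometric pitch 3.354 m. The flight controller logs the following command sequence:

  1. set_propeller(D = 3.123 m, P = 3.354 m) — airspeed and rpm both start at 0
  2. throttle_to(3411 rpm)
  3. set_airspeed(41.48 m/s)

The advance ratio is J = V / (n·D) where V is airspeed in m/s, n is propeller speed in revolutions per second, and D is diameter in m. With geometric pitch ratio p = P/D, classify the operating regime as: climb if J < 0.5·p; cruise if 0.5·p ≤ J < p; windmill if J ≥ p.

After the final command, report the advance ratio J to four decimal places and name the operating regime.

set_propeller: D = 3.123 m, P = 3.354 m (p = P/D = 1.073967); state ← (V=0, rpm=0)
throttle_to(3411): rpm ← 3411
set_airspeed(41.48): V ← 41.48 m/s
final state: V = 41.48 m/s, rpm = 3411 → n = rpm/60 = 56.850000 rev/s
J = V / (n·D) = 41.48 / (56.850000 × 3.123) = 0.233634
regime bands: climb J<0.5370 | cruise [0.5370, 1.0740) | windmill J≥1.0740
J = 0.2336 → climb

J = 0.2336, regime = climb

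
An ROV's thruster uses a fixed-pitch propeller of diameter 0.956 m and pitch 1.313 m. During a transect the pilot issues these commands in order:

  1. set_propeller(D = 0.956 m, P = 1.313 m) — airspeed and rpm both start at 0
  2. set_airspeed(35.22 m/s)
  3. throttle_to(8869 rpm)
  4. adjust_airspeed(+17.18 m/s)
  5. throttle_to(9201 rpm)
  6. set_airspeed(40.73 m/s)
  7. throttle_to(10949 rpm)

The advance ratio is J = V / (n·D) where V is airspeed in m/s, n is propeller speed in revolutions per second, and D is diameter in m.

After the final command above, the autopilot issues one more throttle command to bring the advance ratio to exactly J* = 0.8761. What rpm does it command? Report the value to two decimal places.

rpm = 2917.79

set_propeller: D = 0.956 m, P = 1.313 m (p = P/D = 1.373431); state ← (V=0, rpm=0)
set_airspeed(35.22): V ← 35.22 m/s
throttle_to(8869): rpm ← 8869
adjust_airspeed(+17.18): V ← 35.22 +17.18 = 52.4 m/s
throttle_to(9201): rpm ← 9201
set_airspeed(40.73): V ← 40.73 m/s
throttle_to(10949): rpm ← 10949
final state: V = 40.73 m/s, rpm = 10949 → n = rpm/60 = 182.483333 rev/s
target J* = 0.8761; solve J* = V/(n·D) for n: n = V/(J*·D) = 40.73/(0.8761 × 0.956) = 48.629840 rev/s
rpm = 60·n = 2917.790379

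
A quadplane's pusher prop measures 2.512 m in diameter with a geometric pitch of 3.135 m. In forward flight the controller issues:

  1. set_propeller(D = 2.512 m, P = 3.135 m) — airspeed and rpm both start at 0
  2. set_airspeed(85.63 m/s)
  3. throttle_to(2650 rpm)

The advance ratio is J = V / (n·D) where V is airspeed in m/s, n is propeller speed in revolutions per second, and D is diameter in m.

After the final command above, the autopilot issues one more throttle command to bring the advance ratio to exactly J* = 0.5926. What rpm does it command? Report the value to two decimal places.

set_propeller: D = 2.512 m, P = 3.135 m (p = P/D = 1.248010); state ← (V=0, rpm=0)
set_airspeed(85.63): V ← 85.63 m/s
throttle_to(2650): rpm ← 2650
final state: V = 85.63 m/s, rpm = 2650 → n = rpm/60 = 44.166667 rev/s
target J* = 0.5926; solve J* = V/(n·D) for n: n = V/(J*·D) = 85.63/(0.5926 × 2.512) = 57.523415 rev/s
rpm = 60·n = 3451.404907

rpm = 3451.40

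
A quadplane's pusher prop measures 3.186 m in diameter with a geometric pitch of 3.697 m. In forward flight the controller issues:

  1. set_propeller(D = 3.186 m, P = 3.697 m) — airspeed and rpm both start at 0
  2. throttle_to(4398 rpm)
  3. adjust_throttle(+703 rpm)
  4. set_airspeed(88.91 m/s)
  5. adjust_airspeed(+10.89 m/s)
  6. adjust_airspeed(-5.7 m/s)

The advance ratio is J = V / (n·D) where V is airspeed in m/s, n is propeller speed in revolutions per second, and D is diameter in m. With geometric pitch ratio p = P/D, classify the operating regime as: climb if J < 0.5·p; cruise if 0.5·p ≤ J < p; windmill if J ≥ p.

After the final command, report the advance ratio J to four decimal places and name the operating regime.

set_propeller: D = 3.186 m, P = 3.697 m (p = P/D = 1.160389); state ← (V=0, rpm=0)
throttle_to(4398): rpm ← 4398
adjust_throttle(+703): rpm ← 4398 +703 = 5101
set_airspeed(88.91): V ← 88.91 m/s
adjust_airspeed(+10.89): V ← 88.91 +10.89 = 99.8 m/s
adjust_airspeed(-5.7): V ← 99.8 -5.7 = 94.1 m/s
final state: V = 94.1 m/s, rpm = 5101 → n = rpm/60 = 85.016667 rev/s
J = V / (n·D) = 94.1 / (85.016667 × 3.186) = 0.347408
regime bands: climb J<0.5802 | cruise [0.5802, 1.1604) | windmill J≥1.1604
J = 0.3474 → climb

J = 0.3474, regime = climb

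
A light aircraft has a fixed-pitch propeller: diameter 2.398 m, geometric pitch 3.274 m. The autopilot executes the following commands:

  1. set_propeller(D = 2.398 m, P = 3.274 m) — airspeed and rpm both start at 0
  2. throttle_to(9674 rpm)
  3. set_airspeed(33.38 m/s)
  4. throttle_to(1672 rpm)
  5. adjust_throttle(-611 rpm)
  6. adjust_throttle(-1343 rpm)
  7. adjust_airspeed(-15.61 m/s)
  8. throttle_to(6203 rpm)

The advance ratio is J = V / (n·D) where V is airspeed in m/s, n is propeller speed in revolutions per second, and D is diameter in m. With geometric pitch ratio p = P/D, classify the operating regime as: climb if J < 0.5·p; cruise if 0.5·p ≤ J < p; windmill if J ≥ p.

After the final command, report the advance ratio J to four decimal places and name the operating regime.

J = 0.0717, regime = climb

set_propeller: D = 2.398 m, P = 3.274 m (p = P/D = 1.365304); state ← (V=0, rpm=0)
throttle_to(9674): rpm ← 9674
set_airspeed(33.38): V ← 33.38 m/s
throttle_to(1672): rpm ← 1672
adjust_throttle(-611): rpm ← 1672 -611 = 1061
adjust_throttle(-1343): rpm ← 1061 -1343 = -282
adjust_airspeed(-15.61): V ← 33.38 -15.61 = 17.77 m/s
throttle_to(6203): rpm ← 6203
final state: V = 17.77 m/s, rpm = 6203 → n = rpm/60 = 103.383333 rev/s
J = V / (n·D) = 17.77 / (103.383333 × 2.398) = 0.071678
regime bands: climb J<0.6827 | cruise [0.6827, 1.3653) | windmill J≥1.3653
J = 0.0717 → climb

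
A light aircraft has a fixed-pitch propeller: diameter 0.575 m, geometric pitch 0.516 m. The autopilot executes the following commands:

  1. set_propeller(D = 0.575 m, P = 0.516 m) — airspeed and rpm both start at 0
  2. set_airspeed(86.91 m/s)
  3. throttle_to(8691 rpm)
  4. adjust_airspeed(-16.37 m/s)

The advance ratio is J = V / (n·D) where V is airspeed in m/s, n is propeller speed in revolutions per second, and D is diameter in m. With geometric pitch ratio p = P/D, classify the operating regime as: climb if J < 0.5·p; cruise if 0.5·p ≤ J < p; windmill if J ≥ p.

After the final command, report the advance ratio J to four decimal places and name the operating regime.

set_propeller: D = 0.575 m, P = 0.516 m (p = P/D = 0.897391); state ← (V=0, rpm=0)
set_airspeed(86.91): V ← 86.91 m/s
throttle_to(8691): rpm ← 8691
adjust_airspeed(-16.37): V ← 86.91 -16.37 = 70.54 m/s
final state: V = 70.54 m/s, rpm = 8691 → n = rpm/60 = 144.850000 rev/s
J = V / (n·D) = 70.54 / (144.850000 × 0.575) = 0.846933
regime bands: climb J<0.4487 | cruise [0.4487, 0.8974) | windmill J≥0.8974
J = 0.8469 → cruise

J = 0.8469, regime = cruise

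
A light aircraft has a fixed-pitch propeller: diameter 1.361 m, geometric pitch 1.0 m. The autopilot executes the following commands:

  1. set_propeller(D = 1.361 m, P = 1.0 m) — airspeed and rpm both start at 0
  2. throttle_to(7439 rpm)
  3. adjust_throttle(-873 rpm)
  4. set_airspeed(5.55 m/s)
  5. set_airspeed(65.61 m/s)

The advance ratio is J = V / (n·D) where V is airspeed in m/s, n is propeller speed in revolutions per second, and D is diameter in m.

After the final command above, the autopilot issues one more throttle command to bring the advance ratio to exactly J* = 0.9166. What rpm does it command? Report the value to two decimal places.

rpm = 3155.61

set_propeller: D = 1.361 m, P = 1.0 m (p = P/D = 0.734754); state ← (V=0, rpm=0)
throttle_to(7439): rpm ← 7439
adjust_throttle(-873): rpm ← 7439 -873 = 6566
set_airspeed(5.55): V ← 5.55 m/s
set_airspeed(65.61): V ← 65.61 m/s
final state: V = 65.61 m/s, rpm = 6566 → n = rpm/60 = 109.433333 rev/s
target J* = 0.9166; solve J* = V/(n·D) for n: n = V/(J*·D) = 65.61/(0.9166 × 1.361) = 52.593498 rev/s
rpm = 60·n = 3155.609901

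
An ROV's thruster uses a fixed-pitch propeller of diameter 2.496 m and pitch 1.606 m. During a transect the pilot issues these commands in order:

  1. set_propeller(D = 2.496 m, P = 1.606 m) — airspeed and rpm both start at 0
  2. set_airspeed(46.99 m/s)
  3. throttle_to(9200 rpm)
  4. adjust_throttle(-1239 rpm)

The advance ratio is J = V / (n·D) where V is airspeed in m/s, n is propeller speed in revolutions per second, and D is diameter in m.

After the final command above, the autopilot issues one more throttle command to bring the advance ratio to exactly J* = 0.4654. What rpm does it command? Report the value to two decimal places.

set_propeller: D = 2.496 m, P = 1.606 m (p = P/D = 0.643429); state ← (V=0, rpm=0)
set_airspeed(46.99): V ← 46.99 m/s
throttle_to(9200): rpm ← 9200
adjust_throttle(-1239): rpm ← 9200 -1239 = 7961
final state: V = 46.99 m/s, rpm = 7961 → n = rpm/60 = 132.683333 rev/s
target J* = 0.4654; solve J* = V/(n·D) for n: n = V/(J*·D) = 46.99/(0.4654 × 2.496) = 40.451486 rev/s
rpm = 60·n = 2427.089187

rpm = 2427.09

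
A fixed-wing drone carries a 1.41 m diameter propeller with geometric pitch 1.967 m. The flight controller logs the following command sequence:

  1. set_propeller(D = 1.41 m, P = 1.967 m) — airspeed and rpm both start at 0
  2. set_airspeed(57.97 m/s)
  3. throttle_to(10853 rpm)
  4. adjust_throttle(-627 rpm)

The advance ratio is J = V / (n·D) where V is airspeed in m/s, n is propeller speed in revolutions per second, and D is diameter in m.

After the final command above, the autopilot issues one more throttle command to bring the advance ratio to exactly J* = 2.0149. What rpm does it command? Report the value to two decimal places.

set_propeller: D = 1.41 m, P = 1.967 m (p = P/D = 1.395035); state ← (V=0, rpm=0)
set_airspeed(57.97): V ← 57.97 m/s
throttle_to(10853): rpm ← 10853
adjust_throttle(-627): rpm ← 10853 -627 = 10226
final state: V = 57.97 m/s, rpm = 10226 → n = rpm/60 = 170.433333 rev/s
target J* = 2.0149; solve J* = V/(n·D) for n: n = V/(J*·D) = 57.97/(2.0149 × 1.41) = 20.404722 rev/s
rpm = 60·n = 1224.283344

rpm = 1224.28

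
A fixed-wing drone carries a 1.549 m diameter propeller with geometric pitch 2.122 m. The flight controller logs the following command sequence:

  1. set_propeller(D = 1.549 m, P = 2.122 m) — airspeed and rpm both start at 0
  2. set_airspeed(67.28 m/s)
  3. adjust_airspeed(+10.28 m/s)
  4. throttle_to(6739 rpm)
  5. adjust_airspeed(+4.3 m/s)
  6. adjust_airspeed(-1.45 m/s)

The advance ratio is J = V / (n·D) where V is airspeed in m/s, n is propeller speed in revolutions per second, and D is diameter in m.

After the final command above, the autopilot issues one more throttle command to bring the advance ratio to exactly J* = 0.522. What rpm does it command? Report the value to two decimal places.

set_propeller: D = 1.549 m, P = 2.122 m (p = P/D = 1.369916); state ← (V=0, rpm=0)
set_airspeed(67.28): V ← 67.28 m/s
adjust_airspeed(+10.28): V ← 67.28 +10.28 = 77.56 m/s
throttle_to(6739): rpm ← 6739
adjust_airspeed(+4.3): V ← 77.56 +4.3 = 81.86 m/s
adjust_airspeed(-1.45): V ← 81.86 -1.45 = 80.41 m/s
final state: V = 80.41 m/s, rpm = 6739 → n = rpm/60 = 112.316667 rev/s
target J* = 0.522; solve J* = V/(n·D) for n: n = V/(J*·D) = 80.41/(0.522 × 1.549) = 99.446188 rev/s
rpm = 60·n = 5966.771295

rpm = 5966.77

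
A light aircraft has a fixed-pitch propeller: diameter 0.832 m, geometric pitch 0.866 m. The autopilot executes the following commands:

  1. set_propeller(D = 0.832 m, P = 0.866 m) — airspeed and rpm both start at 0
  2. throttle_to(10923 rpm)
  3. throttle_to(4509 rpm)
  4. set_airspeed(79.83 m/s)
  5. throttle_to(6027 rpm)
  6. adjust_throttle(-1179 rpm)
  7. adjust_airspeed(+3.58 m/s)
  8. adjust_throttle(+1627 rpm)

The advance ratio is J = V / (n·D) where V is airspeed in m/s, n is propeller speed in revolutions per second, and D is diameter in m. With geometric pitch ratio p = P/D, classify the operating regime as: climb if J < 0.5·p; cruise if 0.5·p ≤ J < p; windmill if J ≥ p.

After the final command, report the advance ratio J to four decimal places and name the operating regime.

set_propeller: D = 0.832 m, P = 0.866 m (p = P/D = 1.040865); state ← (V=0, rpm=0)
throttle_to(10923): rpm ← 10923
throttle_to(4509): rpm ← 4509
set_airspeed(79.83): V ← 79.83 m/s
throttle_to(6027): rpm ← 6027
adjust_throttle(-1179): rpm ← 6027 -1179 = 4848
adjust_airspeed(+3.58): V ← 79.83 +3.58 = 83.41 m/s
adjust_throttle(+1627): rpm ← 4848 +1627 = 6475
final state: V = 83.41 m/s, rpm = 6475 → n = rpm/60 = 107.916667 rev/s
J = V / (n·D) = 83.41 / (107.916667 × 0.832) = 0.928980
regime bands: climb J<0.5204 | cruise [0.5204, 1.0409) | windmill J≥1.0409
J = 0.9290 → cruise

J = 0.9290, regime = cruise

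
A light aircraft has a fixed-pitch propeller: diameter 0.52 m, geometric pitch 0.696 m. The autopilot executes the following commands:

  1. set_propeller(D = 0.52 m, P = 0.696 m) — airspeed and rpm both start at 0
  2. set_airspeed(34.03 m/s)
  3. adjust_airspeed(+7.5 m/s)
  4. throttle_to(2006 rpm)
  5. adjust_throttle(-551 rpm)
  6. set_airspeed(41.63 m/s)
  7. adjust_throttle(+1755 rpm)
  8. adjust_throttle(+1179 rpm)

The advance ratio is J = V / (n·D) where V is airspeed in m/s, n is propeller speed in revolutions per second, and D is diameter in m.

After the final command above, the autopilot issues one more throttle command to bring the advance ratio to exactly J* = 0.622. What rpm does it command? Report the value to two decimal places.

set_propeller: D = 0.52 m, P = 0.696 m (p = P/D = 1.338462); state ← (V=0, rpm=0)
set_airspeed(34.03): V ← 34.03 m/s
adjust_airspeed(+7.5): V ← 34.03 +7.5 = 41.53 m/s
throttle_to(2006): rpm ← 2006
adjust_throttle(-551): rpm ← 2006 -551 = 1455
set_airspeed(41.63): V ← 41.63 m/s
adjust_throttle(+1755): rpm ← 1455 +1755 = 3210
adjust_throttle(+1179): rpm ← 3210 +1179 = 4389
final state: V = 41.63 m/s, rpm = 4389 → n = rpm/60 = 73.150000 rev/s
target J* = 0.622; solve J* = V/(n·D) for n: n = V/(J*·D) = 41.63/(0.622 × 0.52) = 128.710116 rev/s
rpm = 60·n = 7722.606975

rpm = 7722.61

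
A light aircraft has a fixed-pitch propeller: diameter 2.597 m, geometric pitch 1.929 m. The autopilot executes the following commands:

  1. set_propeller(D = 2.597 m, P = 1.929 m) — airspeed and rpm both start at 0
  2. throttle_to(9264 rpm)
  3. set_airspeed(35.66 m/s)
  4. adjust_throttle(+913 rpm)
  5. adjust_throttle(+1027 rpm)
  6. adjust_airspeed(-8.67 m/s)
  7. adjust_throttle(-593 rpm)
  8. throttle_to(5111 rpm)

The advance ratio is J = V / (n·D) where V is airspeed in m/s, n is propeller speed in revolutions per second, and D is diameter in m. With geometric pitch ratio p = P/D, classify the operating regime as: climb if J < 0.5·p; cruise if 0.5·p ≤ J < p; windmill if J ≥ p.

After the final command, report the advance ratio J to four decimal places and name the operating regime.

set_propeller: D = 2.597 m, P = 1.929 m (p = P/D = 0.742780); state ← (V=0, rpm=0)
throttle_to(9264): rpm ← 9264
set_airspeed(35.66): V ← 35.66 m/s
adjust_throttle(+913): rpm ← 9264 +913 = 10177
adjust_throttle(+1027): rpm ← 10177 +1027 = 11204
adjust_airspeed(-8.67): V ← 35.66 -8.67 = 26.99 m/s
adjust_throttle(-593): rpm ← 11204 -593 = 10611
throttle_to(5111): rpm ← 5111
final state: V = 26.99 m/s, rpm = 5111 → n = rpm/60 = 85.183333 rev/s
J = V / (n·D) = 26.99 / (85.183333 × 2.597) = 0.122005
regime bands: climb J<0.3714 | cruise [0.3714, 0.7428) | windmill J≥0.7428
J = 0.1220 → climb

J = 0.1220, regime = climb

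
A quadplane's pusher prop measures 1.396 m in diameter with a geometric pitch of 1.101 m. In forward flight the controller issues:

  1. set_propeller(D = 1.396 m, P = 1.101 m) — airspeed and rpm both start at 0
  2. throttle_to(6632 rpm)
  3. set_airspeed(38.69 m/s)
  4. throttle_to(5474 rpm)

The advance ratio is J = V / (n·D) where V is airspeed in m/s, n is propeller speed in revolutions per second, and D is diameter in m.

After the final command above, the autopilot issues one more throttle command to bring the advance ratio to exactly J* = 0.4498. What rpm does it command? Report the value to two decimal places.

set_propeller: D = 1.396 m, P = 1.101 m (p = P/D = 0.788682); state ← (V=0, rpm=0)
throttle_to(6632): rpm ← 6632
set_airspeed(38.69): V ← 38.69 m/s
throttle_to(5474): rpm ← 5474
final state: V = 38.69 m/s, rpm = 5474 → n = rpm/60 = 91.233333 rev/s
target J* = 0.4498; solve J* = V/(n·D) for n: n = V/(J*·D) = 38.69/(0.4498 × 1.396) = 61.616051 rev/s
rpm = 60·n = 3696.963056

rpm = 3696.96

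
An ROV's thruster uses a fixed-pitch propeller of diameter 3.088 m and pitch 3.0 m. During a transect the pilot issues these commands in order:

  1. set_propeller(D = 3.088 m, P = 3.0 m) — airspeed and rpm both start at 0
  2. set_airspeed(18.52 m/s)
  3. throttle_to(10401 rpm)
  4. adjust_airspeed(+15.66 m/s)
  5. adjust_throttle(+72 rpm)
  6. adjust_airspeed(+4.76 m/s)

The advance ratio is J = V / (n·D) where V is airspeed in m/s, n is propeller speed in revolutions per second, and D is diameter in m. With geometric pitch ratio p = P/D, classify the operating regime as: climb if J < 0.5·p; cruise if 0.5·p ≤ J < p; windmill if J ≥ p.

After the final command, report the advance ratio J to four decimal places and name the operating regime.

set_propeller: D = 3.088 m, P = 3.0 m (p = P/D = 0.971503); state ← (V=0, rpm=0)
set_airspeed(18.52): V ← 18.52 m/s
throttle_to(10401): rpm ← 10401
adjust_airspeed(+15.66): V ← 18.52 +15.66 = 34.18 m/s
adjust_throttle(+72): rpm ← 10401 +72 = 10473
adjust_airspeed(+4.76): V ← 34.18 +4.76 = 38.94 m/s
final state: V = 38.94 m/s, rpm = 10473 → n = rpm/60 = 174.550000 rev/s
J = V / (n·D) = 38.94 / (174.550000 × 3.088) = 0.072244
regime bands: climb J<0.4858 | cruise [0.4858, 0.9715) | windmill J≥0.9715
J = 0.0722 → climb

J = 0.0722, regime = climb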